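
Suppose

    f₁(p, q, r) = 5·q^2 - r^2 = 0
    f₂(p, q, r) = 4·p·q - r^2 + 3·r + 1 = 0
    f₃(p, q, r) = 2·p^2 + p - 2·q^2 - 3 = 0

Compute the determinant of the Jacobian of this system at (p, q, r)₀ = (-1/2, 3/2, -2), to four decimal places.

J = [[0, 10·q, -2·r], [4·q, 4·p, -2·r + 3], [4·p + 1, -4·q, 0]].
At the point, J = [[0.0000, 15.0000, 4.0000], [6.0000, -2.0000, 7.0000], [-1.0000, -6.0000, 0.0000]].
det J = -257.0000.

-257.0000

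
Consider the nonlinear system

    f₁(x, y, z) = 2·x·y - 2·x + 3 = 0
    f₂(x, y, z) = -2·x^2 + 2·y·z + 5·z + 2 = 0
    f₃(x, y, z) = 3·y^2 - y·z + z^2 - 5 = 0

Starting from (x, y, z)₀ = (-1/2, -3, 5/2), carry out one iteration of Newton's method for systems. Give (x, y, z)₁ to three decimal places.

(0.673, -5.386, -8.082)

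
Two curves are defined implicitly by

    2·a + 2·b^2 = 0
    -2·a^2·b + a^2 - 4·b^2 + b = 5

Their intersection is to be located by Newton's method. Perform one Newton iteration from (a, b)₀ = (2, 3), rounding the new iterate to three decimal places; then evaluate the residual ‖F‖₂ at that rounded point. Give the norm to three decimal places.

15.859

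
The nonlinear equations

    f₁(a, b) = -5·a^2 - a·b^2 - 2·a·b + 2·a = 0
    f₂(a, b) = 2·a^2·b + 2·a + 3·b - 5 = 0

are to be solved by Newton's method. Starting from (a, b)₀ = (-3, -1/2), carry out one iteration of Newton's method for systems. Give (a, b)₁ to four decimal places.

At (-3, -1/2): F = (-53.2500, -21.5000).
Jacobian J = [[-10·a - b^2 - 2·b + 2, -2·a·b - 2·a], [4·a·b + 2, 2·a^2 + 3]].
At the point, J = [[32.7500, 3.0000], [8.0000, 21.0000]] (det J = 663.7500).
Solving J·Δ = −F gives Δ = (1.5876, 0.4190).
Then the next iterate is (a, b)₁ = (-1.4124, -0.0810).

(-1.4124, -0.0810)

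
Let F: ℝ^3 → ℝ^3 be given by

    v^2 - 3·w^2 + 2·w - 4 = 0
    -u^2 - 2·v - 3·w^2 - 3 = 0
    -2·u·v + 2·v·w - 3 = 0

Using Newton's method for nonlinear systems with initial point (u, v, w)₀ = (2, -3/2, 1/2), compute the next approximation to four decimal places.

(1.0333, -2.0167, 0.5500)

At (2, -3/2, 1/2): F = (-1.5000, -4.7500, 1.5000).
Jacobian J = [[0, 2·v, -6·w + 2], [-2·u, -2, -6·w], [-2·v, -2·u + 2·w, 2·v]].
At the point, J = [[0.0000, -3.0000, -1.0000], [-4.0000, -2.0000, -3.0000], [3.0000, -3.0000, -3.0000]] (det J = 45.0000).
Solving J·Δ = −F gives Δ = (-0.9667, -0.5167, 0.0500).
Then the next iterate is (u, v, w)₁ = (1.0333, -2.0167, 0.5500).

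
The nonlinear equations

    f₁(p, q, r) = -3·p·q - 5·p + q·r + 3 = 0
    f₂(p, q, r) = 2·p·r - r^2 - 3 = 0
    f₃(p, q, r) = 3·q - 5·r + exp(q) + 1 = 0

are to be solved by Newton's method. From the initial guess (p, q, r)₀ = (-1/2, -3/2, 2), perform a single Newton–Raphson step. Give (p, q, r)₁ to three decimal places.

(-3.373, -3.738, -2.098)

At (-1/2, -3/2, 2): F = (0.250, -9.000, -13.27687).
Jacobian J = [[-3·q - 5, -3·p + r, q], [2·r, 0, 2·p - 2·r], [0, exp(q) + 3, -5]].
At the point, J = [[-0.500, 3.500, -1.500], [4.000, 0.000, -5.000], [0.000, 3.22313, -5.000]] (det J = 42.60339).
Solving J·Δ = −F gives Δ = (-2.873, -2.238, -4.098).
Then the next iterate is (p, q, r)₁ = (-3.373, -3.738, -2.098).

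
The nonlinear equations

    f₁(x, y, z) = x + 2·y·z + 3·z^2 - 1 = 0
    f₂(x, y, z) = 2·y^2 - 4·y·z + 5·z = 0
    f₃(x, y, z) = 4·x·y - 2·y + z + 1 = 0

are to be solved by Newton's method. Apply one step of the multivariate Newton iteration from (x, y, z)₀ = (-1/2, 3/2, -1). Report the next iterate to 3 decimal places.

At (-1/2, 3/2, -1): F = (-1.500, 5.500, -6.000).
Jacobian J = [[1, 2·z, 2·y + 6·z], [0, 4·y - 4·z, -4·y + 5], [4·y, 4·x - 2, 1]].
At the point, J = [[1.000, -2.000, -3.000], [0.000, 10.000, -1.000], [6.000, -4.000, 1.000]] (det J = 198.000).
Solving J·Δ = −F gives Δ = (0.626, -0.543, 0.071).
Then the next iterate is (x, y, z)₁ = (0.126, 0.957, -0.929).

(0.126, 0.957, -0.929)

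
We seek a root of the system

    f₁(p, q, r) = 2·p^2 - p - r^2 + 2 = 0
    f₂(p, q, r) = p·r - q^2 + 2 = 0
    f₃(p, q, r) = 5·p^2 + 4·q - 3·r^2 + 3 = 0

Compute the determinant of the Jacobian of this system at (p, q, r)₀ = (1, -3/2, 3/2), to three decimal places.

-21.000

J = [[4·p - 1, 0, -2·r], [r, -2·q, p], [10·p, 4, -6·r]].
At the point, J = [[3.000, 0.000, -3.000], [1.500, 3.000, 1.000], [10.000, 4.000, -9.000]].
det J = -21.000.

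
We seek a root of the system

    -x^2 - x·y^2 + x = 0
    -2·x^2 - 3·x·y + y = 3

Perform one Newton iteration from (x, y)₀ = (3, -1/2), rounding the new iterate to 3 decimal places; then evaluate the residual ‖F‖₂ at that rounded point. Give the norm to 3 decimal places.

At (3, -1/2): F = (-6.750, -17.000).
Jacobian J = [[-2·x - y^2 + 1, -2·x·y], [-4·x - 3·y, -3·x + 1]].
At the point, J = [[-5.250, 3.000], [-10.500, -8.000]] (det J = 73.500).
Solving J·Δ = −F gives Δ = (-1.429, -0.250).
Then the next iterate is (x, y)₁ = (1.571, -0.750).
Re-evaluating at (1.571, -0.750): F = (-1.78073, -5.15133), so ‖F‖₂ = 5.450.

5.450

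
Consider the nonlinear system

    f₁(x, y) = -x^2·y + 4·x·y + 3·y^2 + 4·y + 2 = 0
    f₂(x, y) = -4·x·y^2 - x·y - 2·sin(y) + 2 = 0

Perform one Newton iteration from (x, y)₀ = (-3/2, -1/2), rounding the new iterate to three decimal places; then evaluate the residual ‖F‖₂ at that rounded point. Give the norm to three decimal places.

2.670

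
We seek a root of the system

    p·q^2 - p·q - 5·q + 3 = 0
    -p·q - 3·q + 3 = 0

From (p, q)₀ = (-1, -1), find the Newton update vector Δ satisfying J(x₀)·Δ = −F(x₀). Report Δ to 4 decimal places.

At (-1, -1): F = (6.0000, 5.0000).
Jacobian J = [[q^2 - q, 2·p·q - p - 5], [-q, -p - 3]].
At the point, J = [[2.0000, -2.0000], [1.0000, -2.0000]] (det J = -2.0000).
Solving J·Δ = −F gives Δ = (-1.0000, 2.0000).

(-1.0000, 2.0000)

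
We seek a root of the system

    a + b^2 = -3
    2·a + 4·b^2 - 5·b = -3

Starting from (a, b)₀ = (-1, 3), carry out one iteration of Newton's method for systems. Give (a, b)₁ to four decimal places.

(-12.0000, 3.0000)

At (-1, 3): F = (11.0000, 22.0000).
Jacobian J = [[1, 2·b], [2, 8·b - 5]].
At the point, J = [[1.0000, 6.0000], [2.0000, 19.0000]] (det J = 7.0000).
Solving J·Δ = −F gives Δ = (-11.0000, 0.0000).
Then the next iterate is (a, b)₁ = (-12.0000, 3.0000).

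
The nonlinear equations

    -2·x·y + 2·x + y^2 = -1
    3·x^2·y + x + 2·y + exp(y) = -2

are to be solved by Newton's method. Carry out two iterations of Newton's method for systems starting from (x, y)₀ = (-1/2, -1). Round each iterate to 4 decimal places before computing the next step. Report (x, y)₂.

(-0.4502, -0.7715)

At (-1/2, -1): F = (0.0000, -0.882121).
Jacobian J = [[-2·y + 2, -2·x + 2·y], [6·x·y + 1, 3·x^2 + exp(y) + 2]].
At the point, J = [[4.0000, -1.0000], [4.0000, 3.117879]] (det J = 16.471518).
Solving J·Δ = −F gives Δ = (0.0536, 0.2142).
Then the next iterate is (x, y)₁ = (-0.4464, -0.7858).
Round to (-0.4464, -0.7858) and repeat: F = (0.023119, -0.032011), J = [[3.5716, -0.6788], [3.104687, 3.053574]].
Δ = (-0.0038, 0.0143), so (x, y)₂ = (-0.4502, -0.7715).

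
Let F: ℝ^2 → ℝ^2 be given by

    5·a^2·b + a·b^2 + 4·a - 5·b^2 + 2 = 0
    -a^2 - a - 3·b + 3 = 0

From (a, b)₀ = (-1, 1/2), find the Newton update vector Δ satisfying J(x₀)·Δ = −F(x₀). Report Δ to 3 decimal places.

At (-1, 1/2): F = (-1.000, 1.500).
Jacobian J = [[10·a·b + b^2 + 4, 5·a^2 + 2·a·b - 10·b], [-2·a - 1, -3]].
At the point, J = [[-0.750, -1.000], [1.000, -3.000]] (det J = 3.250).
Solving J·Δ = −F gives Δ = (-1.385, 0.038).

(-1.385, 0.038)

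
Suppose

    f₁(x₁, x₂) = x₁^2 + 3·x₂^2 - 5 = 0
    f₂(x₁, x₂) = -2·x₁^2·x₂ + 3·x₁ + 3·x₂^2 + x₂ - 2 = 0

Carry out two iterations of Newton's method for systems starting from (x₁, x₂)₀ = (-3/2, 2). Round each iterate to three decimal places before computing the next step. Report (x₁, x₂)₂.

(-0.792, 1.221)

At (-3/2, 2): F = (9.250, -1.500).
Jacobian J = [[2·x₁, 6·x₂], [-4·x₁·x₂ + 3, -2·x₁^2 + 6·x₂ + 1]].
At the point, J = [[-3.000, 12.000], [15.000, 8.500]] (det J = -205.500).
Solving J·Δ = −F gives Δ = (0.470, -0.653).
Then the next iterate is (x₁, x₂)₁ = (-1.030, 1.347).
Round to (-1.030, 1.347) and repeat: F = (1.50413, -1.15784), J = [[-2.060, 8.082], [8.54964, 6.96020]].
Δ = (0.238, -0.126), so (x₁, x₂)₂ = (-0.792, 1.221).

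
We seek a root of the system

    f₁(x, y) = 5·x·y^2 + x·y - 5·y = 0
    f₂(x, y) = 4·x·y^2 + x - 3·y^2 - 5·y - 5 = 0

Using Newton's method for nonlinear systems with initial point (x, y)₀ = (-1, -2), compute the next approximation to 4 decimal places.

(-1.8636, -0.3182)

At (-1, -2): F = (-8.0000, -24.0000).
Jacobian J = [[5·y^2 + y, 10·x·y + x - 5], [4·y^2 + 1, 8·x·y - 6·y - 5]].
At the point, J = [[18.0000, 14.0000], [17.0000, 23.0000]] (det J = 176.0000).
Solving J·Δ = −F gives Δ = (-0.8636, 1.6818).
Then the next iterate is (x, y)₁ = (-1.8636, -0.3182).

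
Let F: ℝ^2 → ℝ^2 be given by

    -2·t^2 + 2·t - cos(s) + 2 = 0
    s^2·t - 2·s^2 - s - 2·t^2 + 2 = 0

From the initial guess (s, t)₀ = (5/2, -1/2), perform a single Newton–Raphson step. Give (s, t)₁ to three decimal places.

(1.190, -0.629)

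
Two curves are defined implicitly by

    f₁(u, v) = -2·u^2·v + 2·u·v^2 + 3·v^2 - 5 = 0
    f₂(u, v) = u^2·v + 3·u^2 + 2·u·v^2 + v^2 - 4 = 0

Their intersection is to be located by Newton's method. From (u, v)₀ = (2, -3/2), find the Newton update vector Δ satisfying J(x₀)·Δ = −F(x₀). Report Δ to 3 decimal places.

(-1.089, 0.165)

At (2, -3/2): F = (22.750, 13.250).
Jacobian J = [[-4·u·v + 2·v^2, -2·u^2 + 4·u·v + 6·v], [2·u·v + 6·u + 2·v^2, u^2 + 4·u·v + 2·v]].
At the point, J = [[16.500, -29.000], [10.500, -11.000]] (det J = 123.000).
Solving J·Δ = −F gives Δ = (-1.089, 0.165).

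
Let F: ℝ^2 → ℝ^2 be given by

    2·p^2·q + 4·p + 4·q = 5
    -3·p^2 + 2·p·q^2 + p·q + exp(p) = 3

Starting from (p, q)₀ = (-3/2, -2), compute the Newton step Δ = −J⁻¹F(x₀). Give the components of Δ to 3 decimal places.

(3.537, -3.363)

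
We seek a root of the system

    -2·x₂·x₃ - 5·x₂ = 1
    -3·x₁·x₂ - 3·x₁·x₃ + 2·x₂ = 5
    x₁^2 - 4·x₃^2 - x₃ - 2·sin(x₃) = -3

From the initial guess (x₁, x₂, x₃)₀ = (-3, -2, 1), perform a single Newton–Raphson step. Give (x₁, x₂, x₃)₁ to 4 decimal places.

At (-3, -2, 1): F = (13.0000, -18.0000, 5.317058).
Jacobian J = [[0, -2·x₃ - 5, -2·x₂], [-3·x₂ - 3·x₃, -3·x₁ + 2, -3·x₁], [2·x₁, 0, -8·x₃ - 2·cos(x₃) - 1]].
At the point, J = [[0.0000, -7.0000, 4.0000], [3.0000, 11.0000, 9.0000], [-6.0000, 0.0000, -10.080605]] (det J = 430.307303).
Solving J·Δ = −F gives Δ = (1.7204, 1.5734, -0.4965).
Then the next iterate is (x₁, x₂, x₃)₁ = (-1.2796, -0.4266, 0.5035).

(-1.2796, -0.4266, 0.5035)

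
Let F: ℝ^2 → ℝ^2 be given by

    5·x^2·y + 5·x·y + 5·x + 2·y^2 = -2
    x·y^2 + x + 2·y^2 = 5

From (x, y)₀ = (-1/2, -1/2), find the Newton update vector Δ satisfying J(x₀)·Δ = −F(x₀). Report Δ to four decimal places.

At (-1/2, -1/2): F = (0.6250, -5.1250).
Jacobian J = [[10·x·y + 5·y + 5, 5·x^2 + 5·x + 4·y], [y^2 + 1, 2·x·y + 4·y]].
At the point, J = [[5.0000, -3.2500], [1.2500, -1.5000]] (det J = -3.4375).
Solving J·Δ = −F gives Δ = (-5.1182, -7.6818).

(-5.1182, -7.6818)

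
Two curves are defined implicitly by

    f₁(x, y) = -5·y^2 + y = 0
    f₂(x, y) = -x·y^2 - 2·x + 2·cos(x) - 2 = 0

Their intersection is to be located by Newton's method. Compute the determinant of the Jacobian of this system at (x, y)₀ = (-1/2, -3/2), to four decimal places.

52.6584

J = [[0, -10·y + 1], [-y^2 - 2·sin(x) - 2, -2·x·y]].
At the point, J = [[0.0000, 16.0000], [-3.291149, -1.5000]].
det J = 52.6584.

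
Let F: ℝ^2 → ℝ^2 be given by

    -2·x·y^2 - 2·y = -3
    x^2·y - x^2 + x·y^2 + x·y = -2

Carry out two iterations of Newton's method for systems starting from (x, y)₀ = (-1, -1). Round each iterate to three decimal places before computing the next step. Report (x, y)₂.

At (-1, -1): F = (7.000, 0.000).
Jacobian J = [[-2·y^2, -4·x·y - 2], [2·x·y - 2·x + y^2 + y, x^2 + 2·x·y + x]].
At the point, J = [[-2.000, -6.000], [4.000, 2.000]] (det J = 20.000).
Solving J·Δ = −F gives Δ = (-0.700, 1.400).
Then the next iterate is (x, y)₁ = (-1.700, 0.400).
Round to (-1.700, 0.400) and repeat: F = (2.744, -0.686), J = [[-0.320, 0.720], [2.600, -0.170]].
Δ = (0.015, -3.804), so (x, y)₂ = (-1.685, -3.404).

(-1.685, -3.404)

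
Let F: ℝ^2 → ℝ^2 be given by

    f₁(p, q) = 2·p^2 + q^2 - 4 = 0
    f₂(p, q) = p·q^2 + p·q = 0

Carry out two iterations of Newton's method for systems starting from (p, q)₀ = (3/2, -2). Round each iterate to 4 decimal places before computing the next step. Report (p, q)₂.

At (3/2, -2): F = (4.5000, 3.0000).
Jacobian J = [[4·p, 2·q], [q^2 + q, 2·p·q + p]].
At the point, J = [[6.0000, -4.0000], [2.0000, -4.5000]] (det J = -19.0000).
Solving J·Δ = −F gives Δ = (-0.4342, 0.4737).
Then the next iterate is (p, q)₁ = (1.0658, -1.5263).
Round to (1.0658, -1.5263) and repeat: F = (0.601451, 0.856148), J = [[4.2632, -3.0526], [0.803292, -2.187661]].
Δ = (0.1888, 0.4607), so (p, q)₂ = (1.2546, -1.0656).

(1.2546, -1.0656)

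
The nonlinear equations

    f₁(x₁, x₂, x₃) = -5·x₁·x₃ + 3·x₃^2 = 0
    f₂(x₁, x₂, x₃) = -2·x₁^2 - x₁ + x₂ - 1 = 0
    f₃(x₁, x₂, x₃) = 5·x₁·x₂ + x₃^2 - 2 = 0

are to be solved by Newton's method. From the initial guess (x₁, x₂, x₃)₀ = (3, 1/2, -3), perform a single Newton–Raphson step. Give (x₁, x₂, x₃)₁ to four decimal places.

(1.3370, 0.3809, -1.5741)

At (3, 1/2, -3): F = (72.0000, -21.5000, 14.5000).
Jacobian J = [[-5·x₃, 0, -5·x₁ + 6·x₃], [-4·x₁ - 1, 1, 0], [5·x₂, 5·x₁, 2·x₃]].
At the point, J = [[15.0000, 0.0000, -33.0000], [-13.0000, 1.0000, 0.0000], [2.5000, 15.0000, -6.0000]] (det J = 6427.5000).
Solving J·Δ = −F gives Δ = (-1.6630, -0.1191, 1.4259).
Then the next iterate is (x₁, x₂, x₃)₁ = (1.3370, 0.3809, -1.5741).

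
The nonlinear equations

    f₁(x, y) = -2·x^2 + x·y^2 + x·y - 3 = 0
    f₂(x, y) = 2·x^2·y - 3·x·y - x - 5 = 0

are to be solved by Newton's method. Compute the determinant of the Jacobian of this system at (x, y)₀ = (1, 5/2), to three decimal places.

-13.750

J = [[-4·x + y^2 + y, 2·x·y + x], [4·x·y - 3·y - 1, 2·x^2 - 3·x]].
At the point, J = [[4.750, 6.000], [1.500, -1.000]].
det J = -13.750.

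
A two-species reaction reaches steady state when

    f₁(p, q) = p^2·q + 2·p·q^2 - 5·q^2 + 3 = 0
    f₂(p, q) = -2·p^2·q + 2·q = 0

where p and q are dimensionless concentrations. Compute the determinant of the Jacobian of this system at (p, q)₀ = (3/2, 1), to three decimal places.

-23.000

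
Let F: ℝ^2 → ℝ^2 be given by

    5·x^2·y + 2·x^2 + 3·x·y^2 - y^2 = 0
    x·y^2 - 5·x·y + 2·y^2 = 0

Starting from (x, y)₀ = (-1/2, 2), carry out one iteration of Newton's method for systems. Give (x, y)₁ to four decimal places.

(0.2000, 1.2000)

At (-1/2, 2): F = (-7.0000, 11.0000).
Jacobian J = [[10·x·y + 4·x + 3·y^2, 5·x^2 + 6·x·y - 2·y], [y^2 - 5·y, 2·x·y - 5·x + 4·y]].
At the point, J = [[0.0000, -8.7500], [-6.0000, 8.5000]] (det J = -52.5000).
Solving J·Δ = −F gives Δ = (0.7000, -0.8000).
Then the next iterate is (x, y)₁ = (0.2000, 1.2000).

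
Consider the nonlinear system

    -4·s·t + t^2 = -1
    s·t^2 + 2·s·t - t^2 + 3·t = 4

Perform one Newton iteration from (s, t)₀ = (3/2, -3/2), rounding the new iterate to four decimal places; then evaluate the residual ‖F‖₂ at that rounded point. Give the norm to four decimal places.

At (3/2, -3/2): F = (12.2500, -11.8750).
Jacobian J = [[-4·t, -4·s + 2·t], [t^2 + 2·t, 2·s·t + 2·s - 2·t + 3]].
At the point, J = [[6.0000, -9.0000], [-0.7500, 4.5000]] (det J = 20.2500).
Solving J·Δ = −F gives Δ = (2.5556, 3.0648).
Then the next iterate is (s, t)₁ = (4.0556, 1.5648).
Re-evaluating at (4.0556, 1.5648): F = (-21.936212, 20.868745), so ‖F‖₂ = 30.2771.

30.2771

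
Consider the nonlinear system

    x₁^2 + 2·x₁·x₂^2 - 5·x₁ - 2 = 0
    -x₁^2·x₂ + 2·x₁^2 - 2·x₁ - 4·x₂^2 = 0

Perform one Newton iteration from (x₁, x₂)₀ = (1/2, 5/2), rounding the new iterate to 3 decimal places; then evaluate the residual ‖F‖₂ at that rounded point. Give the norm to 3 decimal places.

7.216

At (1/2, 5/2): F = (2.000, -26.125).
Jacobian J = [[2·x₁ + 2·x₂^2 - 5, 4·x₁·x₂], [-2·x₁·x₂ + 4·x₁ - 2, -x₁^2 - 8·x₂]].
At the point, J = [[8.500, 5.000], [-2.500, -20.250]] (det J = -159.625).
Solving J·Δ = −F gives Δ = (0.565, -1.360).
Then the next iterate is (x₁, x₂)₁ = (1.065, 1.140).
Re-evaluating at (1.065, 1.140): F = (-3.42263, -6.35297), so ‖F‖₂ = 7.216.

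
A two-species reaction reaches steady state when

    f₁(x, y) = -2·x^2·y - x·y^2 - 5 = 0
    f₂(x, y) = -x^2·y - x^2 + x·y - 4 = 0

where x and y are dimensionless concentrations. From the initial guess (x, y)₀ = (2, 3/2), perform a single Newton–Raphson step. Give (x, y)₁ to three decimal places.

At (2, 3/2): F = (-21.500, -11.000).
Jacobian J = [[-4·x·y - y^2, -2·x^2 - 2·x·y], [-2·x·y - 2·x + y, -x^2 + x]].
At the point, J = [[-14.250, -14.000], [-8.500, -2.000]] (det J = -90.500).
Solving J·Δ = −F gives Δ = (-1.227, -0.287).
Then the next iterate is (x, y)₁ = (0.773, 1.213).

(0.773, 1.213)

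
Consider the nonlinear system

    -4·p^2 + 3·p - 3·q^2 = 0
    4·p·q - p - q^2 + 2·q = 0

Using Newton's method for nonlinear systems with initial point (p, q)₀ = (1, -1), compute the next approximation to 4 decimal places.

(2.6000, 1.0000)

At (1, -1): F = (-4.0000, -8.0000).
Jacobian J = [[-8·p + 3, -6·q], [4·q - 1, 4·p - 2·q + 2]].
At the point, J = [[-5.0000, 6.0000], [-5.0000, 8.0000]] (det J = -10.0000).
Solving J·Δ = −F gives Δ = (1.6000, 2.0000).
Then the next iterate is (p, q)₁ = (2.6000, 1.0000).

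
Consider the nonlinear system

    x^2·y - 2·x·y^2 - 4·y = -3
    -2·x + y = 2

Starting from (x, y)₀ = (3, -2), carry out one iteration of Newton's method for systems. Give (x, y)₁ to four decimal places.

At (3, -2): F = (-31.0000, -10.0000).
Jacobian J = [[2·x·y - 2·y^2, x^2 - 4·x·y - 4], [-2, 1]].
At the point, J = [[-20.0000, 29.0000], [-2.0000, 1.0000]] (det J = 38.0000).
Solving J·Δ = −F gives Δ = (-6.8158, -3.6316).
Then the next iterate is (x, y)₁ = (-3.8158, -5.6316).

(-3.8158, -5.6316)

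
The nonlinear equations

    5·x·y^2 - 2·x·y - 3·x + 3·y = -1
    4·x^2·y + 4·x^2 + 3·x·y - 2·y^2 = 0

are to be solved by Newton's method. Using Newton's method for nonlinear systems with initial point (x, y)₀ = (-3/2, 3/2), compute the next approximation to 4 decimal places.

At (-3/2, 3/2): F = (-2.3750, 11.2500).
Jacobian J = [[5·y^2 - 2·y - 3, 10·x·y - 2·x + 3], [8·x·y + 8·x + 3·y, 4·x^2 + 3·x - 4·y]].
At the point, J = [[5.2500, -16.5000], [-25.5000, -1.5000]] (det J = -428.6250).
Solving J·Δ = −F gives Δ = (0.4414, -0.0035).
Then the next iterate is (x, y)₁ = (-1.0586, 1.4965).

(-1.0586, 1.4965)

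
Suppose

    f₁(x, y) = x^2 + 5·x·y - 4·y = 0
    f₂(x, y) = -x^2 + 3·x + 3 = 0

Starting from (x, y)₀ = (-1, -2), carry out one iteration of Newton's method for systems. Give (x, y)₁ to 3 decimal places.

(-0.800, -0.156)

At (-1, -2): F = (19.000, -1.000).
Jacobian J = [[2·x + 5·y, 5·x - 4], [-2·x + 3, 0]].
At the point, J = [[-12.000, -9.000], [5.000, 0.000]] (det J = 45.000).
Solving J·Δ = −F gives Δ = (0.200, 1.844).
Then the next iterate is (x, y)₁ = (-0.800, -0.156).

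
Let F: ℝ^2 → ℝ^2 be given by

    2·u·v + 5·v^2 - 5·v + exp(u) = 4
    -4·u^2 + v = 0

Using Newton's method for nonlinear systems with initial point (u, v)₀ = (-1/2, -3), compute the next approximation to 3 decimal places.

At (-1/2, -3): F = (59.60653, -4.000).
Jacobian J = [[2·v + exp(u), 2·u + 10·v - 5], [-8·u, 1]].
At the point, J = [[-5.39347, -36.000], [4.000, 1.000]] (det J = 138.60653).
Solving J·Δ = −F gives Δ = (0.609, 1.565).
Then the next iterate is (u, v)₁ = (0.109, -1.435).

(0.109, -1.435)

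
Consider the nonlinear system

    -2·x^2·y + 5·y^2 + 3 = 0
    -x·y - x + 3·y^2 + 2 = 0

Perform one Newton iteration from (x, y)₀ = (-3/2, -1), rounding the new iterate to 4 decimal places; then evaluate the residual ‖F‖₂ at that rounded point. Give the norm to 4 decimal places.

4.8420

At (-3/2, -1): F = (12.5000, 5.0000).
Jacobian J = [[-4·x·y, -2·x^2 + 10·y], [-y - 1, -x + 6·y]].
At the point, J = [[-6.0000, -14.5000], [0.0000, -4.5000]] (det J = 27.0000).
Solving J·Δ = −F gives Δ = (-0.6019, 1.1111).
Then the next iterate is (x, y)₁ = (-2.1019, 0.1111).
Re-evaluating at (-2.1019, 0.1111): F = (2.080040, 4.372451), so ‖F‖₂ = 4.8420.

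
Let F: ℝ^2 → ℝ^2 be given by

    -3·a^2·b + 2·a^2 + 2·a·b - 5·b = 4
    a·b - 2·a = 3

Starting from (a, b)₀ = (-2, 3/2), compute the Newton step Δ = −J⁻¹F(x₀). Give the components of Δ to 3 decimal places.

At (-2, 3/2): F = (-27.500, -2.000).
Jacobian J = [[-6·a·b + 4·a + 2·b, -3·a^2 + 2·a - 5], [b - 2, a]].
At the point, J = [[13.000, -21.000], [-0.500, -2.000]] (det J = -36.500).
Solving J·Δ = −F gives Δ = (0.356, -1.089).

(0.356, -1.089)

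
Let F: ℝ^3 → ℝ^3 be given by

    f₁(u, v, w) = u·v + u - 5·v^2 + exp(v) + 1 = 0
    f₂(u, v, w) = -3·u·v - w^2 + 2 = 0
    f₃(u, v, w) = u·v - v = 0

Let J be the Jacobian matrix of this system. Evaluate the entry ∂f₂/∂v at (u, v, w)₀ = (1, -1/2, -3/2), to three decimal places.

-3.000

∂f₂/∂v = -3·u.
At (1, -1/2, -3/2) this is -3.000.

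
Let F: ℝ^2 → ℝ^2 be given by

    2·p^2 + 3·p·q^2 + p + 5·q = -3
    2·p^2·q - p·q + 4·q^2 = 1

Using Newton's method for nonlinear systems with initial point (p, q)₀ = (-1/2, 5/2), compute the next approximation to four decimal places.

(-1.0505, 1.0415)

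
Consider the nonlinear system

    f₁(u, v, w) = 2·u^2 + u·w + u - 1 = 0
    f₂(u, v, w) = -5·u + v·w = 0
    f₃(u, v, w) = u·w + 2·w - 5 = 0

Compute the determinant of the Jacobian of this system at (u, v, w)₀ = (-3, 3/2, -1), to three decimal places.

-9.000

J = [[4·u + w + 1, 0, u], [-5, w, v], [w, 0, u + 2]].
At the point, J = [[-12.000, 0.000, -3.000], [-5.000, -1.000, 1.500], [-1.000, 0.000, -1.000]].
det J = -9.000.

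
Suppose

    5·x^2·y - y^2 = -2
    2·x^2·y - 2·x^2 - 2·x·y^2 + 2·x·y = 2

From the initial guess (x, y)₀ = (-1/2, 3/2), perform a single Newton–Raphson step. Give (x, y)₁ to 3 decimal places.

(-0.400, 2.000)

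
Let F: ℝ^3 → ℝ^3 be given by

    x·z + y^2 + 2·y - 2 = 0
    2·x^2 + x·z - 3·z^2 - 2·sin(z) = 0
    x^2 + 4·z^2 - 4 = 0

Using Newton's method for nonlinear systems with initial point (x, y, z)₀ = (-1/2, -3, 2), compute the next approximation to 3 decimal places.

(-7.885, -6.539, 0.773)

At (-1/2, -3, 2): F = (0.000, -14.31859, 12.250).
Jacobian J = [[z, 2·y + 2, x], [4·x + z, 0, x - 6·z - 2·cos(z)], [2·x, 0, 8·z]].
At the point, J = [[2.000, -4.000, -0.500], [0.000, 0.000, -11.66771], [-1.000, 0.000, 16.000]] (det J = -46.67083).
Solving J·Δ = −F gives Δ = (-7.385, -3.539, -1.227).
Then the next iterate is (x, y, z)₁ = (-7.885, -6.539, 0.773).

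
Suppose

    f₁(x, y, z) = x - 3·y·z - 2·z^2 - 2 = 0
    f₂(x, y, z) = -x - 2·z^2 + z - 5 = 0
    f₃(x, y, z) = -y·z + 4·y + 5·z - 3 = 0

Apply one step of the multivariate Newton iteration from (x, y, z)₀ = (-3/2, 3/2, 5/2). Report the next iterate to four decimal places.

(-42.0000, -13.3333, 5.5000)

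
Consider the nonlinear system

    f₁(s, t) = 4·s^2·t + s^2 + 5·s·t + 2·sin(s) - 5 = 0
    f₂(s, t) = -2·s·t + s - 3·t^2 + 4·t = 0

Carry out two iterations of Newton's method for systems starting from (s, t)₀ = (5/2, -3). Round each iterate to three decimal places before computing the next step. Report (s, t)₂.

At (5/2, -3): F = (-110.05306, -21.500).
Jacobian J = [[8·s·t + 2·s + 5·t + 2·cos(s), 4·s^2 + 5·s], [-2·t + 1, -2·s - 6·t + 4]].
At the point, J = [[-71.60229, 37.500], [7.000, 17.000]] (det J = -1479.73888).
Solving J·Δ = −F gives Δ = (-0.719, 1.561).
Then the next iterate is (s, t)₁ = (1.781, -1.439).
Round to (1.781, -1.439) and repeat: F = (-30.94416, -5.06145), J = [[-24.55319, 21.59284], [3.878, 9.072]].
Δ = (-0.559, 0.797), so (s, t)₂ = (1.222, -0.642).

(1.222, -0.642)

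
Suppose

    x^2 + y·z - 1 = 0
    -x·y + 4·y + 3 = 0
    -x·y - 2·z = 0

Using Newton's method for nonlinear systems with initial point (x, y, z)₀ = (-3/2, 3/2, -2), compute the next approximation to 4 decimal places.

(-0.4167, -0.2500, -1.0000)

At (-3/2, 3/2, -2): F = (-1.7500, 11.2500, 6.2500).
Jacobian J = [[2·x, z, y], [-y, -x + 4, 0], [-y, -x, -2]].
At the point, J = [[-3.0000, -2.0000, 1.5000], [-1.5000, 5.5000, 0.0000], [-1.5000, 1.5000, -2.0000]] (det J = 48.0000).
Solving J·Δ = −F gives Δ = (1.0833, -1.7500, 1.0000).
Then the next iterate is (x, y, z)₁ = (-0.4167, -0.2500, -1.0000).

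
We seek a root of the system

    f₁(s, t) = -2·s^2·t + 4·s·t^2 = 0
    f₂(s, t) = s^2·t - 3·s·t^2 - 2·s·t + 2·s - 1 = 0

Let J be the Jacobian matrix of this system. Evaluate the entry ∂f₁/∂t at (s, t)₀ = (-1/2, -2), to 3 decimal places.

∂f₁/∂t = -2·s^2 + 8·s·t.
At (-1/2, -2) this is 7.500.

7.500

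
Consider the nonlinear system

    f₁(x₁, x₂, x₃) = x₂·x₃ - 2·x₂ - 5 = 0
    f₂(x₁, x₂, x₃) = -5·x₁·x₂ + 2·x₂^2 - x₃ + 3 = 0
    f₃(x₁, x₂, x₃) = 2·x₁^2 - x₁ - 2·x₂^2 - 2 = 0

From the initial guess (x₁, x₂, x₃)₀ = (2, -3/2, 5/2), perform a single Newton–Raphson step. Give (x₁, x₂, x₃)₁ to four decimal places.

(1.1538, -0.4294, -0.9765)

At (2, -3/2, 5/2): F = (-5.7500, 20.0000, -0.5000).
Jacobian J = [[0, x₃ - 2, x₂], [-5·x₂, -5·x₁ + 4·x₂, -1], [4·x₁ - 1, -4·x₂, 0]].
At the point, J = [[0.0000, 0.5000, -1.5000], [7.5000, -16.0000, -1.0000], [7.0000, 6.0000, 0.0000]] (det J = -239.0000).
Solving J·Δ = −F gives Δ = (-0.8462, 1.0706, -3.4765).
Then the next iterate is (x₁, x₂, x₃)₁ = (1.1538, -0.4294, -0.9765).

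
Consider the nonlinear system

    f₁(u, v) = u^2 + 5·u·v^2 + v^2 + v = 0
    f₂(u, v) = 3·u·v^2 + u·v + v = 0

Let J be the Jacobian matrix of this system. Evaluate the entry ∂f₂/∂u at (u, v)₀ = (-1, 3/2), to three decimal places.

8.250

∂f₂/∂u = 3·v^2 + v.
At (-1, 3/2) this is 8.250.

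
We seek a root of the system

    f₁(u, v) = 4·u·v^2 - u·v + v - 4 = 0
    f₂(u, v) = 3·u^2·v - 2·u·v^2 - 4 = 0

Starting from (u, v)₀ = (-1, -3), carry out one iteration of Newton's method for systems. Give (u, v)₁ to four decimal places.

At (-1, -3): F = (-46.0000, 5.0000).
Jacobian J = [[4·v^2 - v, 8·u·v - u + 1], [6·u·v - 2·v^2, 3·u^2 - 4·u·v]].
At the point, J = [[39.0000, 26.0000], [0.0000, -9.0000]] (det J = -351.0000).
Solving J·Δ = −F gives Δ = (0.8091, 0.5556).
Then the next iterate is (u, v)₁ = (-0.1909, -2.4444).

(-0.1909, -2.4444)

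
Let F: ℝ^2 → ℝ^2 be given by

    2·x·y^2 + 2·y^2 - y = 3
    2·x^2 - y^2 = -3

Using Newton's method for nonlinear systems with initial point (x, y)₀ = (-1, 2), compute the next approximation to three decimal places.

(-0.417, 1.667)

At (-1, 2): F = (-5.000, 1.000).
Jacobian J = [[2·y^2, 4·x·y + 4·y - 1], [4·x, -2·y]].
At the point, J = [[8.000, -1.000], [-4.000, -4.000]] (det J = -36.000).
Solving J·Δ = −F gives Δ = (0.583, -0.333).
Then the next iterate is (x, y)₁ = (-0.417, 1.667).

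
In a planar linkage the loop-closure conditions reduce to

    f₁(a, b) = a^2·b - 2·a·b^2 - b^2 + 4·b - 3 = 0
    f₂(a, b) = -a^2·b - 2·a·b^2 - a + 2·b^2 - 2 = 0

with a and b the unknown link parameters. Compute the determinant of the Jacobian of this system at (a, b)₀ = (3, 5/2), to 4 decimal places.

-699.5000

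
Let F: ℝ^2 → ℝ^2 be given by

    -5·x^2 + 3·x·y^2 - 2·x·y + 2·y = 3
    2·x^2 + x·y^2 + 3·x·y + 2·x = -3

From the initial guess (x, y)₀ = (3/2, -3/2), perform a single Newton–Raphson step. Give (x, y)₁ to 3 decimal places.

At (3/2, -3/2): F = (-2.625, 7.125).
Jacobian J = [[-10·x + 3·y^2 - 2·y, 6·x·y - 2·x + 2], [4·x + y^2 + 3·y + 2, 2·x·y + 3·x]].
At the point, J = [[-5.250, -14.500], [5.750, 0.000]] (det J = 83.375).
Solving J·Δ = −F gives Δ = (-1.239, 0.268).
Then the next iterate is (x, y)₁ = (0.261, -1.232).

(0.261, -1.232)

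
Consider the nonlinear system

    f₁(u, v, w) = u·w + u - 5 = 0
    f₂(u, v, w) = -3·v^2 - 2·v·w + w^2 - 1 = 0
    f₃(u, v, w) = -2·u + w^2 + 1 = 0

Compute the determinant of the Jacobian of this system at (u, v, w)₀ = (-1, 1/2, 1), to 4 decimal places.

J = [[w + 1, 0, u], [0, -6·v - 2·w, -2·v + 2·w], [-2, 0, 2·w]].
At the point, J = [[2.0000, 0.0000, -1.0000], [0.0000, -5.0000, 1.0000], [-2.0000, 0.0000, 2.0000]].
det J = -10.0000.

-10.0000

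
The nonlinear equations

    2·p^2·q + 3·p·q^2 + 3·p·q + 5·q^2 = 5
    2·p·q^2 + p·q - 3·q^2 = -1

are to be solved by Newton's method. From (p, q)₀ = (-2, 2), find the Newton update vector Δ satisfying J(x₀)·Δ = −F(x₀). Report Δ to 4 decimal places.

(2.2000, -0.3000)

At (-2, 2): F = (-5.0000, -31.0000).
Jacobian J = [[4·p·q + 3·q^2 + 3·q, 2·p^2 + 6·p·q + 3·p + 10·q], [2·q^2 + q, 4·p·q + p - 6·q]].
At the point, J = [[2.0000, -2.0000], [10.0000, -30.0000]] (det J = -40.0000).
Solving J·Δ = −F gives Δ = (2.2000, -0.3000).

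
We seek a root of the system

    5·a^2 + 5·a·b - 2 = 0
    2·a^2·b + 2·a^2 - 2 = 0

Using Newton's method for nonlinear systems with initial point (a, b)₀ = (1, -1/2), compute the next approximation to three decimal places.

(-0.200, 1.200)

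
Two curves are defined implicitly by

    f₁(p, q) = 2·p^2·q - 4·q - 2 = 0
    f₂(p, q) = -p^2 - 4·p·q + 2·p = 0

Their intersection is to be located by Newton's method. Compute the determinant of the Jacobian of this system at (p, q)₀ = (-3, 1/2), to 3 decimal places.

-156.000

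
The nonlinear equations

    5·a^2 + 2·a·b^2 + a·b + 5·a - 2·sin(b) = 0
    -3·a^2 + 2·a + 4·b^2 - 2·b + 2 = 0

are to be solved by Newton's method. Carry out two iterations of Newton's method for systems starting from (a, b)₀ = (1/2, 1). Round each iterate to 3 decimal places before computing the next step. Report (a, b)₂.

(-3.146, -20.786)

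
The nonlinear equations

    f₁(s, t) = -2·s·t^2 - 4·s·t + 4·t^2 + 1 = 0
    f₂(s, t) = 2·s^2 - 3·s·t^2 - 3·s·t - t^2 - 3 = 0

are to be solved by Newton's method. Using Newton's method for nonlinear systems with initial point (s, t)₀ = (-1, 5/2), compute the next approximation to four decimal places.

(-0.9789, 1.0875)

At (-1, 5/2): F = (48.5000, 19.0000).
Jacobian J = [[-2·t^2 - 4·t, -4·s·t - 4·s + 8·t], [4·s - 3·t^2 - 3·t, -6·s·t - 3·s - 2·t]].
At the point, J = [[-22.5000, 34.0000], [-30.2500, 13.0000]] (det J = 736.0000).
Solving J·Δ = −F gives Δ = (0.0211, -1.4125).
Then the next iterate is (s, t)₁ = (-0.9789, 1.0875).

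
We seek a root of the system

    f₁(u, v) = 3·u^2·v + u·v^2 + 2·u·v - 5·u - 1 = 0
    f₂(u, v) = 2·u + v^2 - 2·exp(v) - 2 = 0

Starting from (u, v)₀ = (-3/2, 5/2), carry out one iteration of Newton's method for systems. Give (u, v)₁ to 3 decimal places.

At (-3/2, 5/2): F = (6.500, -23.11499).
Jacobian J = [[6·u·v + v^2 + 2·v - 5, 3·u^2 + 2·u·v + 2·u], [2, 2·v - 2·exp(v)]].
At the point, J = [[-16.250, -3.750], [2.000, -19.36499]] (det J = 322.18105).
Solving J·Δ = −F gives Δ = (0.660, -1.126).
Then the next iterate is (u, v)₁ = (-0.840, 1.374).

(-0.840, 1.374)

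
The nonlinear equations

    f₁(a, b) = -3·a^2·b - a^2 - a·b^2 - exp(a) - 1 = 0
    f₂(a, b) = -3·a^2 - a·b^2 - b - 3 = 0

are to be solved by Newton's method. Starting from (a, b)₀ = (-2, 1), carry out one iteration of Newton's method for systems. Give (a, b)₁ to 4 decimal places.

(-0.8129, 1.3139)

At (-2, 1): F = (-15.135335, -14.0000).
Jacobian J = [[-6·a·b - 2·a - b^2 - exp(a), -3·a^2 - 2·a·b], [-6·a - b^2, -2·a·b - 1]].
At the point, J = [[14.864665, -8.0000], [11.0000, 3.0000]] (det J = 132.593994).
Solving J·Δ = −F gives Δ = (1.1871, 0.3139).
Then the next iterate is (a, b)₁ = (-0.8129, 1.3139).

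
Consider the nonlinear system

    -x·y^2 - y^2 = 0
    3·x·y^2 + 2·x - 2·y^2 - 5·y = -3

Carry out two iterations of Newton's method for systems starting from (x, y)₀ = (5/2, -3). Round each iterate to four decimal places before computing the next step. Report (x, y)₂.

At (5/2, -3): F = (-31.5000, 72.5000).
Jacobian J = [[-y^2, -2·x·y - 2·y], [3·y^2 + 2, 6·x·y - 4·y - 5]].
At the point, J = [[-9.0000, 21.0000], [29.0000, -38.0000]] (det J = -267.0000).
Solving J·Δ = −F gives Δ = (-1.2191, 0.9775).
Then the next iterate is (x, y)₁ = (1.2809, -2.0225).
Round to (1.2809, -2.0225) and repeat: F = (-9.330036, 23.211876), J = [[-4.090506, 9.226240], [14.271519, -12.453721]].
Δ = (-1.2135, 0.4732), so (x, y)₂ = (0.0674, -1.5493).

(0.0674, -1.5493)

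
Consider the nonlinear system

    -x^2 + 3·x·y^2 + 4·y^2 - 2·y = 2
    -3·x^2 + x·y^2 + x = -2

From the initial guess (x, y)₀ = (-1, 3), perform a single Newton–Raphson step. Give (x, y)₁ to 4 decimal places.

At (-1, 3): F = (0.0000, -11.0000).
Jacobian J = [[-2·x + 3·y^2, 6·x·y + 8·y - 2], [-6·x + y^2 + 1, 2·x·y]].
At the point, J = [[29.0000, 4.0000], [16.0000, -6.0000]] (det J = -238.0000).
Solving J·Δ = −F gives Δ = (0.1849, -1.3403).
Then the next iterate is (x, y)₁ = (-0.8151, 1.6597).

(-0.8151, 1.6597)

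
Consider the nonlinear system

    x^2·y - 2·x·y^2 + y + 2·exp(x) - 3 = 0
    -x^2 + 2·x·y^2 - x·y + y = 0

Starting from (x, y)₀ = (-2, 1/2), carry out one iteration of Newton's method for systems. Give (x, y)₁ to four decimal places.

(-1.0901, 0.6398)

At (-2, 1/2): F = (0.770671, -3.5000).
Jacobian J = [[2·x·y - 2·y^2 + 2·exp(x), x^2 - 4·x·y + 1], [-2·x + 2·y^2 - y, 4·x·y - x + 1]].
At the point, J = [[-2.229329, 9.0000], [4.0000, -1.0000]] (det J = -33.770671).
Solving J·Δ = −F gives Δ = (0.9099, 0.1398).
Then the next iterate is (x, y)₁ = (-1.0901, 0.6398).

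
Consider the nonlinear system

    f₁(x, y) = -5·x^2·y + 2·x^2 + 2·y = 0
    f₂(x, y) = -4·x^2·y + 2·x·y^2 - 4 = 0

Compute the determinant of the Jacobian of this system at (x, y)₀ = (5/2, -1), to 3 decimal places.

-581.500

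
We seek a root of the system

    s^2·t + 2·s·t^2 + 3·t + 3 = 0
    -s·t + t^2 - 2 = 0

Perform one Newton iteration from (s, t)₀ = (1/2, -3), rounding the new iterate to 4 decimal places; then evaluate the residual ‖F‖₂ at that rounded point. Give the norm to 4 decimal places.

At (1/2, -3): F = (2.2500, 8.5000).
Jacobian J = [[2·s·t + 2·t^2, s^2 + 4·s·t + 3], [-t, -s + 2·t]].
At the point, J = [[15.0000, -2.7500], [3.0000, -6.5000]] (det J = -89.2500).
Solving J·Δ = −F gives Δ = (0.0980, 1.3529).
Then the next iterate is (s, t)₁ = (0.5980, -1.6471).
Re-evaluating at (0.5980, -1.6471): F = (0.714365, 1.697904), so ‖F‖₂ = 1.8421.

1.8421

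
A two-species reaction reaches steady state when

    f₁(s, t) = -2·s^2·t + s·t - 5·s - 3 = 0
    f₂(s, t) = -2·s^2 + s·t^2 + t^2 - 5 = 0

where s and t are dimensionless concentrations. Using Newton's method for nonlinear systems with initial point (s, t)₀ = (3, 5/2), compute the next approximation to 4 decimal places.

At (3, 5/2): F = (-55.5000, 2.0000).
Jacobian J = [[-4·s·t + t - 5, -2·s^2 + s], [-4·s + t^2, 2·s·t + 2·t]].
At the point, J = [[-32.5000, -15.0000], [-5.7500, 20.0000]] (det J = -736.2500).
Solving J·Δ = −F gives Δ = (-1.4669, -0.5217).
Then the next iterate is (s, t)₁ = (1.5331, 1.9783).

(1.5331, 1.9783)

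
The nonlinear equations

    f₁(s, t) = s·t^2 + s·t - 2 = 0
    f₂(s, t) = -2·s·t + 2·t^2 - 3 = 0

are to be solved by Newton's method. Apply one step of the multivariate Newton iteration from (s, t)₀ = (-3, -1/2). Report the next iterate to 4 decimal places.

(-8.0000, 2.1250)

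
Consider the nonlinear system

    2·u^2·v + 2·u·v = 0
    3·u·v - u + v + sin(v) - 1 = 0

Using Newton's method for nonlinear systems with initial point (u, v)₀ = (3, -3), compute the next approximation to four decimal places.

(4.2330, 2.1577)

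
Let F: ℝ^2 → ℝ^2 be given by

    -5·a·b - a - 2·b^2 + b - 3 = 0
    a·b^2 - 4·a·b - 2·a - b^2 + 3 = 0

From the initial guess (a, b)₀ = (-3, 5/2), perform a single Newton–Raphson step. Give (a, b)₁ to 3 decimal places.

(-0.867, 2.717)

At (-3, 5/2): F = (27.500, 14.000).
Jacobian J = [[-5·b - 1, -5·a - 4·b + 1], [b^2 - 4·b - 2, 2·a·b - 4·a - 2·b]].
At the point, J = [[-13.500, 6.000], [-5.750, -8.000]] (det J = 142.500).
Solving J·Δ = −F gives Δ = (2.133, 0.217).
Then the next iterate is (a, b)₁ = (-0.867, 2.717).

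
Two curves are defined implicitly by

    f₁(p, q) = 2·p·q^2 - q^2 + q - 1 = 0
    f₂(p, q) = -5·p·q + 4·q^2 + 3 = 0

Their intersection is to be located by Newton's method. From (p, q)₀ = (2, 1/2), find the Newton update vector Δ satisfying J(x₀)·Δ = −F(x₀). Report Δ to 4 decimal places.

(-0.3571, -0.0179)

At (2, 1/2): F = (0.2500, -1.0000).
Jacobian J = [[2·q^2, 4·p·q - 2·q + 1], [-5·q, -5·p + 8·q]].
At the point, J = [[0.5000, 4.0000], [-2.5000, -6.0000]] (det J = 7.0000).
Solving J·Δ = −F gives Δ = (-0.3571, -0.0179).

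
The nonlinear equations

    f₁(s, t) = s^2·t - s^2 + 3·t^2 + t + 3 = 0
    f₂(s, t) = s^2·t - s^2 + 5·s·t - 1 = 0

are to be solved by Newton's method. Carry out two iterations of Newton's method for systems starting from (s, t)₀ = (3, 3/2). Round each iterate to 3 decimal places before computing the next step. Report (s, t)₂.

At (3, 3/2): F = (15.750, 26.000).
Jacobian J = [[2·s·t - 2·s, s^2 + 6·t + 1], [2·s·t - 2·s + 5·t, s^2 + 5·s]].
At the point, J = [[3.000, 19.000], [10.500, 24.000]] (det J = -127.500).
Solving J·Δ = −F gives Δ = (-0.910, -0.685).
Then the next iterate is (s, t)₁ = (2.090, 0.815).
Round to (2.090, 0.815) and repeat: F = (4.99958, 6.70865), J = [[-0.77330, 10.25810], [3.30170, 14.81810]].
Δ = (0.116, -0.479), so (s, t)₂ = (2.206, 0.336).

(2.206, 0.336)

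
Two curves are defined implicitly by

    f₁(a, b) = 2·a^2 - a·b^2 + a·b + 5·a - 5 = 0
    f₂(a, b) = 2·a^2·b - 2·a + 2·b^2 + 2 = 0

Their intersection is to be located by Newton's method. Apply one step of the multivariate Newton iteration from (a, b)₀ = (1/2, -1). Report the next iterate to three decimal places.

(1.087, -0.957)

At (1/2, -1): F = (-3.000, 2.500).
Jacobian J = [[4·a - b^2 + b + 5, -2·a·b + a], [4·a·b - 2, 2·a^2 + 4·b]].
At the point, J = [[5.000, 1.500], [-4.000, -3.500]] (det J = -11.500).
Solving J·Δ = −F gives Δ = (0.587, 0.043).
Then the next iterate is (a, b)₁ = (1.087, -0.957).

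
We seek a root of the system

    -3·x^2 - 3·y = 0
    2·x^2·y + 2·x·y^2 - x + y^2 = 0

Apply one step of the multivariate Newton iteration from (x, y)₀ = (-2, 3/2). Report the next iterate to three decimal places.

(-0.980, 0.080)

At (-2, 3/2): F = (-16.500, 7.250).
Jacobian J = [[-6·x, -3], [4·x·y + 2·y^2 - 1, 2·x^2 + 4·x·y + 2·y]].
At the point, J = [[12.000, -3.000], [-8.500, -1.000]] (det J = -37.500).
Solving J·Δ = −F gives Δ = (1.020, -1.420).
Then the next iterate is (x, y)₁ = (-0.980, 0.080).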